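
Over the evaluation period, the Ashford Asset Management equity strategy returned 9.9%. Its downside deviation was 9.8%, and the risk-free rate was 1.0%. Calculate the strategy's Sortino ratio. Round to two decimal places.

Sortino = (Rp − Rf) / σd = (9.9% − 1.0%) / 9.8% = 8.90% / 9.8% = 0.9082

0.91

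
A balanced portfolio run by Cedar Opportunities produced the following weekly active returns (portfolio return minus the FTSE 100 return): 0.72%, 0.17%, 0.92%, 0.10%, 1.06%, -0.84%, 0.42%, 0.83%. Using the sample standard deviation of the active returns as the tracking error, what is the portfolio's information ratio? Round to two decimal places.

μ = (0.72 + 0.17 + 0.92 + 0.1 + 1.06 − 0.84 + 0.42 + 0.83) / 8 = 3.380 / 8 = 0.4225%
Sample std dev = √[2.6702 / 7] = 0.6176%
IR = μ / tracking error = 0.4225 / 0.6176 = 0.6841

0.68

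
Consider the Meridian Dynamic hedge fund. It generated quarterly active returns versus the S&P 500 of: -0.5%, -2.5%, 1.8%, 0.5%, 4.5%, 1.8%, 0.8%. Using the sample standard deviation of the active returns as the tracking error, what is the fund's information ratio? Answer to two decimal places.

0.42

Mean return r̄ = 6.40 / 7 = 0.9143%
Σ(r − r̄)² = (-0.5 − 0.9143)² + (-2.5 − 0.9143)² + … = 28.2686
σ = √[28.2686 / 6] = 2.1706%
IR = r̄ / tracking error = 0.9143 / 2.1706 = 0.4212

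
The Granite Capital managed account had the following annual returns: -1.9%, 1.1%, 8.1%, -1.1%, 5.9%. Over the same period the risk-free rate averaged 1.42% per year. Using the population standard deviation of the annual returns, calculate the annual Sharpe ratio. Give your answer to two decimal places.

0.25

r̄ = (-1.9 + 1.1 + 8.1 − 1.1 + 5.9) / 5 = 12.10 / 5 = 2.4200%
Population std dev = √[77.1680 / 5] = 3.9286%
Sharpe = (r̄ − rf) / σ = (2.4200 − 1.42) / 3.9286 = 1.0000 / 3.9286 = 0.2545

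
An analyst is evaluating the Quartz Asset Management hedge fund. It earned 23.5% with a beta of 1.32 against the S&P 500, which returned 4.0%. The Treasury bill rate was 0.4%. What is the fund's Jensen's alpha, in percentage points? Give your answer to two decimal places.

18.35

CAPM expected return = Rf + β(Rm − Rf) = 0.4% + 1.32 × (4.0% − 0.4%) = 0.4 + 1.32 × 3.60 = 5.1520%
Jensen's α = Rp − E[R] = 23.5% − 5.1520% = 18.3480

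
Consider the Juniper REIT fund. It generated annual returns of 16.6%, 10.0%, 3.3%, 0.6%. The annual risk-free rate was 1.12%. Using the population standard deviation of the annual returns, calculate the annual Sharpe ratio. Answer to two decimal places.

r̄ = (16.6 + 10 + 3.3 + 0.6) / 4 = 30.50 / 4 = 7.6250%
Population std dev = √[154.2475 / 4] = 6.2098%
Sharpe = (r̄ − rf) / σ = (7.6250 − 1.12) / 6.2098 = 6.5050 / 6.2098 = 1.0475

1.05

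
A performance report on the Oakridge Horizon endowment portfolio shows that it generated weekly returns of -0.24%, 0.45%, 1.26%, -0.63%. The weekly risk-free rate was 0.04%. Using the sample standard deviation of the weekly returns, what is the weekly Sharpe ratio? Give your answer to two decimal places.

0.20

μ = (-0.24 + 0.45 + 1.26 − 0.63) / 4 = 0.2100%
Σ(r − μ)² = 2.0682; sample σ = √(2.0682/3) = 0.8303%
Sharpe = (μ − rf) / σ = (0.2100 − 0.04) / 0.8303 = 0.1700 / 0.8303 = 0.2047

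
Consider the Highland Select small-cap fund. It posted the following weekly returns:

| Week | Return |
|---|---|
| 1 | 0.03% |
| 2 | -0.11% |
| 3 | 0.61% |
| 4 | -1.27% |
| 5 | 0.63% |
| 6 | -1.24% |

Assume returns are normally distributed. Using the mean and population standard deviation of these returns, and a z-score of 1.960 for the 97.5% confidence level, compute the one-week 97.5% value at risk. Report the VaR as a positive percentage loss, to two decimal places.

r̄ = (0.03 − 0.11 + 0.61 − 1.27 + 0.63 − 1.24) / 6 = -0.2250%
Σ(r − r̄)² = 3.6288; population σ = √(3.6288/6) = 0.7777%
VaR = −(r̄ − z·σ) = −(-0.2250 − 1.960 × 0.7777) = −(-1.7493) = 1.7493%

1.75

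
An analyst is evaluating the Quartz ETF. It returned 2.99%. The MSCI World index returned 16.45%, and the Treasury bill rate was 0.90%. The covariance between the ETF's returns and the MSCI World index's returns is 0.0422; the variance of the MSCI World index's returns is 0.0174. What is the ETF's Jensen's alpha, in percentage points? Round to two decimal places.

-35.62

β = Cov / Var = 0.0422 / 0.0174 = 2.4253
E[R] = Rf + β(Rm − Rf) = 0.90% + 2.4253 × (16.45% − 0.90%) = 38.6134%
α = Rp − E[R] = 2.99% − 38.6134% = -35.6234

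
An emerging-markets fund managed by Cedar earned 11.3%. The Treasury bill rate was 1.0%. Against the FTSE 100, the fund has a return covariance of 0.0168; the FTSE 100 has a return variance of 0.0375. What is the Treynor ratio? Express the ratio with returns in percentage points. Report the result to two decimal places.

β = Cov / Var = 0.0168 / 0.0375 = 0.4480
Treynor = (Rp − Rf) / β = (11.3% − 1.0%) / 0.4480 = 10.30 / 0.4480 = 22.9911

22.99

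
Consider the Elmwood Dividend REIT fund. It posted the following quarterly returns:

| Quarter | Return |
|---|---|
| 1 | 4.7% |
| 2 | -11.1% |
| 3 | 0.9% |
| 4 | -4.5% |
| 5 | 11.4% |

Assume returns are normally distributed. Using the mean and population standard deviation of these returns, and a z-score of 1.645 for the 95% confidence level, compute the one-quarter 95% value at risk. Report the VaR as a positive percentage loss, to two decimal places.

12.38

r̄ = (4.7 − 11.1 + 0.9 − 4.5 + 11.4) / 5 = 1.40 / 5 = 0.2800%
Σ(r − r̄)² = 295.9280; population σ = √(295.9280/5) = 7.6932%
VaR = −(r̄ − z·σ) = −(0.2800 − 1.645 × 7.6932) = −(-12.3753) = 12.3753%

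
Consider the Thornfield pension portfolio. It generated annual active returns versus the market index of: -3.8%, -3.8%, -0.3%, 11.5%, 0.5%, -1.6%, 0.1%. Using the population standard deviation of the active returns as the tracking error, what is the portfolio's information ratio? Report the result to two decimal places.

r̄ = (-3.8 − 3.8 − 0.3 + 11.5 + 0.5 − 1.6 + 0.1) / 7 = 0.3714%
Σ(r − r̄)² = (-3.8 − 0.3714)² + (-3.8 − 0.3714)² + (-0.3 − 0.3714)² + … = 163.0743
population σ = √(163.0743 / 7) = √23.2963 = 4.8266%
IR = r̄ / tracking error = 0.3714 / 4.8266 = 0.0769

0.08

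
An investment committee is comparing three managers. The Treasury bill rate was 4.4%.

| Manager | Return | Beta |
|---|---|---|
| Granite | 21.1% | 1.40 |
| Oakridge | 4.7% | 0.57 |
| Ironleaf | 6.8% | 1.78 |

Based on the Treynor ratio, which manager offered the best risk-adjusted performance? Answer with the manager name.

Granite: Treynor = (21.1% − 4.4%) / 1.40 = 11.929
Oakridge: Treynor = (4.7% − 4.4%) / 0.57 = 0.526
Ironleaf: Treynor = (6.8% − 4.4%) / 1.78 = 1.348
Highest: Granite (11.929).

Granite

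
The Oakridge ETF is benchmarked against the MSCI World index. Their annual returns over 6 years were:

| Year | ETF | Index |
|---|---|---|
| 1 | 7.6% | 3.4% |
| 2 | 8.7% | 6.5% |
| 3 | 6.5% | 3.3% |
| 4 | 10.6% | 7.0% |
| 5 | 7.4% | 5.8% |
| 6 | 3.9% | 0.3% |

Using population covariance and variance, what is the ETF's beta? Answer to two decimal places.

0.81

r̄p = 7.4500%,  r̄m = 4.3833%
Cov = Σ(rp − r̄p)(rm − r̄m) / 6 = 4.3658
Var(rm) = Σ(rm − r̄m)² / 6 = 5.3581
β = Cov / Var = 4.3658 / 5.3581 = 0.8148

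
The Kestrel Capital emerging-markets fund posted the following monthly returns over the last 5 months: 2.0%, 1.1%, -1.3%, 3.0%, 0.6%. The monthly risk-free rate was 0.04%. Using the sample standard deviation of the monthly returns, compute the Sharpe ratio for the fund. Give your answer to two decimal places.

0.64

r̄ = (2 + 1.1 − 1.3 + 3 + 0.6) / 5 = 1.0800%
Σ(r − r̄)² = (2 − 1.0800)² + (1.1 − 1.0800)² + … = 10.4280
σ = √[10.4280 / 4] = 1.6146%
Sharpe = (r̄ − rf) / σ = (1.0800 − 0.04) / 1.6146 = 1.0400 / 1.6146 = 0.6441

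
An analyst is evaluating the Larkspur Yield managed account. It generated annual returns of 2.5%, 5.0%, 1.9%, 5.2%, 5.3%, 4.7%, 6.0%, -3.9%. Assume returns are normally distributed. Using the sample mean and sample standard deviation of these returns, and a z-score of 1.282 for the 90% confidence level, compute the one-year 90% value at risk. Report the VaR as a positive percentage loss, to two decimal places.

0.84

r̄ = (2.5 + 5 + 1.9 + 5.2 + 5.3 + 4.7 + 6 − 3.9) / 8 = 26.70 / 8 = 3.3375%
Sample std dev = √[74.1788 / 7] = 3.2553%
VaR = −(r̄ − z·σ) = −(3.3375 − 1.282 × 3.2553) = −(-0.8358) = 0.8358%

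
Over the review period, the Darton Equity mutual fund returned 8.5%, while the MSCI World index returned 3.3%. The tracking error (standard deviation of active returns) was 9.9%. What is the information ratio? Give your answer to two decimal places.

IR = (Rp − Rb) / TE = (8.5% − 3.3%) / 9.9% = 5.20% / 9.9% = 0.5253

0.53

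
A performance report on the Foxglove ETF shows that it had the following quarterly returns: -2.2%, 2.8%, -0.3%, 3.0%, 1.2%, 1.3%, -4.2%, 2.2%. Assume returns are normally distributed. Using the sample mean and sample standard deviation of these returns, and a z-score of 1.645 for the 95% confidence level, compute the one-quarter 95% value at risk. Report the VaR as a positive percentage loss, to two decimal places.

3.72

r̄ = (-2.2 + 2.8 − 0.3 + 3 + 1.2 + 1.3 − 4.2 + 2.2) / 8 = 0.4750%
Sample σ = √[Σ(r − r̄)² / 7] = √[45.5750 / 7] = √6.5107 = 2.5516%
VaR = −(r̄ − z·σ) = −(0.4750 − 1.645 × 2.5516) = −(-3.7224) = 3.7224%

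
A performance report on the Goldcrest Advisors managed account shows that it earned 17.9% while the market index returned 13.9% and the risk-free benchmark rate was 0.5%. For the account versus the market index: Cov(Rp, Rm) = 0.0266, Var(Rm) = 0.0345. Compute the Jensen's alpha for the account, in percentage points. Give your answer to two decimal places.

β = Cov / Var = 0.0266 / 0.0345 = 0.7710
E[R] = Rf + β(Rm − Rf) = 0.5% + 0.7710 × (13.9% − 0.5%) = 10.8314%
α = Rp − E[R] = 17.9% − 10.8314% = 7.0686

7.07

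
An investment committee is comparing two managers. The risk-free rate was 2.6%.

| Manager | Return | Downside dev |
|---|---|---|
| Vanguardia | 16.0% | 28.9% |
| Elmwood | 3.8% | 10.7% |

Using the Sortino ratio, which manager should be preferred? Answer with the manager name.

Vanguardia: Sortino ratio = (16.0% − 2.6%) / 28.9% = 0.464
Elmwood: Sortino ratio = (3.8% − 2.6%) / 10.7% = 0.112
Highest: Vanguardia (0.464).

Vanguardia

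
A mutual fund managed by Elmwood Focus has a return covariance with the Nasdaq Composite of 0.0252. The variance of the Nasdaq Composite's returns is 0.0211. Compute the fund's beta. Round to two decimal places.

β = Cov(Rp, Rm) / Var(Rm) = 0.0252 / 0.0211 = 1.1943

1.19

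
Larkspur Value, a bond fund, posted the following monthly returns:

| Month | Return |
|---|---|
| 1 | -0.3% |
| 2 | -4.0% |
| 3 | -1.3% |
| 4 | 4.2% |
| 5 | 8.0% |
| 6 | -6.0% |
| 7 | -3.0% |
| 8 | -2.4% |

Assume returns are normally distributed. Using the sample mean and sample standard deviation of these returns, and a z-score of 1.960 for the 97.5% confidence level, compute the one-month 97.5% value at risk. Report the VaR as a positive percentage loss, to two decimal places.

9.59

r̄ = (-0.3 − 4 − 1.3 + 4.2 + 8 − 6 − 3 − 2.4) / 8 = -0.6000%
Σ(r − r̄)² = 147.3000; sample σ = √(147.3000/7) = 4.5872%
VaR = −(r̄ − z·σ) = −(-0.6000 − 1.960 × 4.5872) = −(-9.5909) = 9.5909%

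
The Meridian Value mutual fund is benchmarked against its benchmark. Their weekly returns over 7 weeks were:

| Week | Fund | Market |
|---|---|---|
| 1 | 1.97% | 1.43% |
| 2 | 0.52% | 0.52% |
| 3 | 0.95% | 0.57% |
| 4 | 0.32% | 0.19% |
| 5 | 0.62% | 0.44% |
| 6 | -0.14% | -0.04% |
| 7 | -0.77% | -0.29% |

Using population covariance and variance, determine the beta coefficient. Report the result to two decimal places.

1.54

r̄p = 0.4957%,  r̄m = 0.4029%
Cov = Σ(rp − r̄p)(rm − r̄m) / 7 = 0.3991
Var(rm) = Σ(rm − r̄m)² / 7 = 0.2599
β = Cov / Var = 0.3991 / 0.2599 = 1.5356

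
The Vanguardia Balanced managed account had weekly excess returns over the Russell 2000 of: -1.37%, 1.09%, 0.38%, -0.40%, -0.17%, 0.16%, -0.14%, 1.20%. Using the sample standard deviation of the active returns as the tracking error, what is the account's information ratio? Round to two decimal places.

μ = (-1.37 + 1.09 + 0.38 − 0.4 − 0.17 + 0.16 − 0.14 + 1.2) / 8 = 0.0938%
Sample σ = √[Σ(r − μ)² / 7] = √[4.8132 / 7] = √0.6876 = 0.8292%
IR = μ / tracking error = 0.0938 / 0.8292 = 0.1131

0.11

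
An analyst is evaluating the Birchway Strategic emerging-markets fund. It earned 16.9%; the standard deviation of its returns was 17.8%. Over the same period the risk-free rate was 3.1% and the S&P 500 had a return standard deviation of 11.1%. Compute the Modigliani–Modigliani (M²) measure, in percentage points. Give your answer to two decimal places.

Sharpe = (Rp − Rf) / σp = (16.9% − 3.1%) / 17.8% = 0.7753
M² = Rf + Sharpe × σm = 3.1% + 0.7753 × 11.1% = 11.7058%

11.71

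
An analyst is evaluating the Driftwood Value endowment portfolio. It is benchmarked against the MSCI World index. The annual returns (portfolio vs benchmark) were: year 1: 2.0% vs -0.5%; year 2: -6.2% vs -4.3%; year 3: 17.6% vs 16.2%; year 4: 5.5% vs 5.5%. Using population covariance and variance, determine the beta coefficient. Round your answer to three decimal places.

r̄p = 4.7250%,  r̄m = 4.2250%
Cov = Σ(rp − r̄p)(rm − r̄m) / 4 = 65.2944
Var(rm) = Σ(rm − r̄m)² / 4 = 60.0069
β = Cov / Var = 65.2944 / 60.0069 = 1.0881

1.088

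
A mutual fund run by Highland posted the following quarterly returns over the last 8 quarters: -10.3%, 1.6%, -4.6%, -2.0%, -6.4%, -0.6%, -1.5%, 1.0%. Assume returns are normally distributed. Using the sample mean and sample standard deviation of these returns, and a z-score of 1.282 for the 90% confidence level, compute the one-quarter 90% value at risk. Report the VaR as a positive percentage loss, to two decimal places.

8.01

r̄ = (-10.3 + 1.6 − 4.6 − 2 − 6.4 − 0.6 − 1.5 + 1) / 8 = -22.80 / 8 = -2.8500%
Σ(r − r̄)² = 113.4000; sample σ = √(113.4000/7) = 4.0249%
VaR = −(r̄ − z·σ) = −(-2.8500 − 1.282 × 4.0249) = −(-8.0099) = 8.0099%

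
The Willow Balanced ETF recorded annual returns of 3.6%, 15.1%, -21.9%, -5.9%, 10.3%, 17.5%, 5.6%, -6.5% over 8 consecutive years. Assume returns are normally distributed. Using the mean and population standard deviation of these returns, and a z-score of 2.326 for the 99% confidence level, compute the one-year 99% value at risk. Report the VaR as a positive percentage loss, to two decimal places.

26.28

r̄ = (3.6 + 15.1 − 21.9 − 5.9 + 10.3 + 17.5 + 5.6 − 6.5) / 8 = 2.2250%
Σ(r − r̄)² = 1201.7350; population σ = √(1201.7350/8) = 12.2563%
VaR = −(r̄ − z·σ) = −(2.2250 − 2.326 × 12.2563) = −(-26.2832) = 26.2832%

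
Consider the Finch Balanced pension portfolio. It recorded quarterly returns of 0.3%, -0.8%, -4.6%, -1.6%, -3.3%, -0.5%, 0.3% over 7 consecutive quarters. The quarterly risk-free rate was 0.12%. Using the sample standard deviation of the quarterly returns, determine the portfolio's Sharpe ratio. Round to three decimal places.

-0.847

r̄ = (0.3 − 0.8 − 4.6 − 1.6 − 3.3 − 0.5 + 0.3) / 7 = -10.20 / 7 = -1.4571%
Sample std dev = √[20.8171 / 6] = 1.8627%
Sharpe = (r̄ − rf) / σ = (-1.4571 − 0.12) / 1.8627 = -1.5771 / 1.8627 = -0.8467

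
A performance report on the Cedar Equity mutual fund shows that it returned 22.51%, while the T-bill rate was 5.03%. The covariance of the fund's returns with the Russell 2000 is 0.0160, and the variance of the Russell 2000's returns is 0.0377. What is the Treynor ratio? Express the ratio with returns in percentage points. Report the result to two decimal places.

β = Cov / Var = 0.0160 / 0.0377 = 0.4244
Treynor = (Rp − Rf) / β = (22.51% − 5.03%) / 0.4244 = 17.48 / 0.4244 = 41.1876

41.19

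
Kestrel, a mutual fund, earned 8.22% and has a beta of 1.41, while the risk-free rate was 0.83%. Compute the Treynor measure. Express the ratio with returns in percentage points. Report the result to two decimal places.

5.24

Treynor = (Rp − Rf) / β = (8.22% − 0.83%) / 1.41 = 7.39 / 1.41 = 5.2411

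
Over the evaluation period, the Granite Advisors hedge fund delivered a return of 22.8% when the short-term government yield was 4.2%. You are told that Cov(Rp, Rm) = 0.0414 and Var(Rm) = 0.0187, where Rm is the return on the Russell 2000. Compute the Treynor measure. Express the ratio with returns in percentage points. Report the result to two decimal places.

8.40

β = Cov / Var = 0.0414 / 0.0187 = 2.2139
Treynor = (Rp − Rf) / β = (22.8% − 4.2%) / 2.2139 = 18.60 / 2.2139 = 8.4015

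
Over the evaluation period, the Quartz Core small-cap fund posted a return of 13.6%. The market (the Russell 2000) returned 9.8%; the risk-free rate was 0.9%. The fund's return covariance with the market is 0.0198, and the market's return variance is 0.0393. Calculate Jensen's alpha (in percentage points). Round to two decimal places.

8.22

β = Cov / Var = 0.0198 / 0.0393 = 0.5038
E[R] = Rf + β(Rm − Rf) = 0.9% + 0.5038 × (9.8% − 0.9%) = 5.3838%
α = Rp − E[R] = 13.6% − 5.3838% = 8.2162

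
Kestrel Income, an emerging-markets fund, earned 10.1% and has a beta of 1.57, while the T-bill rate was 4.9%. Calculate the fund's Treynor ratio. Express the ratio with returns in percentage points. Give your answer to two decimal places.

3.31

Treynor = (Rp − Rf) / β = (10.1% − 4.9%) / 1.57 = 5.20 / 1.57 = 3.3121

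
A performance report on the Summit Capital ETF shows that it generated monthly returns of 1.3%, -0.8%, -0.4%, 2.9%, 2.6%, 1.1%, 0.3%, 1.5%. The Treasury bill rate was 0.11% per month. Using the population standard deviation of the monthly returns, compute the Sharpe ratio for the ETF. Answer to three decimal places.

μ = (1.3 − 0.8 − 0.4 + 2.9 + 2.6 + 1.1 + 0.3 + 1.5) / 8 = 1.0625%
Population σ = √[Σ(r − μ)² / 8] = √[12.1788 / 8] = √1.5224 = 1.2339%
Sharpe = (μ − rf) / σ = (1.0625 − 0.11) / 1.2339 = 0.9525 / 1.2339 = 0.7719

0.772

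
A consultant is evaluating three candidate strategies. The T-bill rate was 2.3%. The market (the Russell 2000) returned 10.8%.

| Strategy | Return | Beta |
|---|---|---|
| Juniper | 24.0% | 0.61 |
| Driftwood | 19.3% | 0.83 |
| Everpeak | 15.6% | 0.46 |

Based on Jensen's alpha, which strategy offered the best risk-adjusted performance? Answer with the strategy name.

Juniper

Juniper: α = 24.0% − [2.3% + 0.61 × (10.8% − 2.3%)] = 16.515
Driftwood: α = 19.3% − [2.3% + 0.83 × (10.8% − 2.3%)] = 9.945
Everpeak: α = 15.6% − [2.3% + 0.46 × (10.8% − 2.3%)] = 9.390
Highest: Juniper (16.515).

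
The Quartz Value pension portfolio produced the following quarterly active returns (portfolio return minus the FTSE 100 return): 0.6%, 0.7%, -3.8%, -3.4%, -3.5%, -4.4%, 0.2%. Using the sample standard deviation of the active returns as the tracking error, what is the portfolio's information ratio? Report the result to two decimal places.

μ = (0.6 + 0.7 − 3.8 − 3.4 − 3.5 − 4.4 + 0.2) / 7 = -1.9429%
Sample σ = √[Σ(r − μ)² / 6] = √[32.0771 / 6] = √5.3462 = 2.3122%
IR = μ / tracking error = -1.9429 / 2.3122 = -0.8403

-0.84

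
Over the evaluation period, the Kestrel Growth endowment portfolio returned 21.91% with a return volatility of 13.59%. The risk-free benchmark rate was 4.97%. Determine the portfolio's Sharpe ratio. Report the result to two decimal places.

1.25

Sharpe = (Rp − Rf) / σp = (21.91% − 4.97%) / 13.59% = 16.94% / 13.59% = 1.2465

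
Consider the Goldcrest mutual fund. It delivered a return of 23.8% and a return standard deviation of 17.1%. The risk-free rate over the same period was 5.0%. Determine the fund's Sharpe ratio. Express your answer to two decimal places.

Sharpe = (Rp − Rf) / σp = (23.8% − 5.0%) / 17.1% = 18.80% / 17.1% = 1.0994

1.10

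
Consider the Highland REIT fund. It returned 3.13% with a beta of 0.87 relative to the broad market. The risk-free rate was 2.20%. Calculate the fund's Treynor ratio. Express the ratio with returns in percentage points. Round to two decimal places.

1.07

Treynor = (Rp − Rf) / β = (3.13% − 2.20%) / 0.87 = 0.93 / 0.87 = 1.0690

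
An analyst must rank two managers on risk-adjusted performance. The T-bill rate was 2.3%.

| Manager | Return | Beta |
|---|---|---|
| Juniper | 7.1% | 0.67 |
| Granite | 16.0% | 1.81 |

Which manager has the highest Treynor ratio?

Granite

Juniper: Treynor = (7.1% − 2.3%) / 0.67 = 7.164
Granite: Treynor = (16.0% − 2.3%) / 1.81 = 7.569
Highest: Granite (7.569).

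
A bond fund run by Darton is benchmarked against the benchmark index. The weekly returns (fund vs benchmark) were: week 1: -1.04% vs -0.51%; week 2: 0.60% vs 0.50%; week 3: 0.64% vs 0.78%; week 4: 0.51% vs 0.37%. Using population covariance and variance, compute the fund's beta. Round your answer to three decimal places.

r̄p = 0.1775%,  r̄m = 0.2850%
Cov = Σ(rp − r̄p)(rm − r̄m) / 4 = 0.3290
Var(rm) = Σ(rm − r̄m)² / 4 = 0.2326
β = Cov / Var = 0.3290 / 0.2326 = 1.4144

1.414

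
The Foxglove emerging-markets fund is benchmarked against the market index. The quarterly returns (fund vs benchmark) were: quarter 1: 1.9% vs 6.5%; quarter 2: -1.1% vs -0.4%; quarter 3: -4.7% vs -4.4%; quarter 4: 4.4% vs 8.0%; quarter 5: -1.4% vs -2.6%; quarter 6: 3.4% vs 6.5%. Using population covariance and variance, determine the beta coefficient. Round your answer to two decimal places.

0.62

r̄p = 0.4167%,  r̄m = 2.2667%
Cov = Σ(rp − r̄p)(rm − r̄m) / 6 = 14.7906
Var(rm) = Σ(rm − r̄m)² / 6 = 23.9922
β = Cov / Var = 14.7906 / 23.9922 = 0.6165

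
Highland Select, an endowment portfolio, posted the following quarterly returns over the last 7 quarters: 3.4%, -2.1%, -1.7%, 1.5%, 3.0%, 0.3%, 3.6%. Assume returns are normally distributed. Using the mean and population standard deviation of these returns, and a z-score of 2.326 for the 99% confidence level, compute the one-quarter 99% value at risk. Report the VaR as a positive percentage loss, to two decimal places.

3.98

r̄ = (3.4 − 2.1 − 1.7 + 1.5 + 3 + 0.3 + 3.6) / 7 = 1.1429%
Σ(r − r̄)² = 34.0171; population σ = √(34.0171/7) = 2.2044%
VaR = −(r̄ − z·σ) = −(1.1429 − 2.326 × 2.2044) = −(-3.9845) = 3.9845%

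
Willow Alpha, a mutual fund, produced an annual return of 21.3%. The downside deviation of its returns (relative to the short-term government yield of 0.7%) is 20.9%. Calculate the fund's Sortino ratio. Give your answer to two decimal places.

0.99

Sortino = (Rp − Rf) / σd = (21.3% − 0.7%) / 20.9% = 20.60% / 20.9% = 0.9856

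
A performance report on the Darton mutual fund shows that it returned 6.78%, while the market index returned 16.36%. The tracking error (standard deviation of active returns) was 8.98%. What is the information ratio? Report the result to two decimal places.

IR = (Rp − Rb) / TE = (6.78% − 16.36%) / 8.98% = -9.58% / 8.98% = -1.0668

-1.07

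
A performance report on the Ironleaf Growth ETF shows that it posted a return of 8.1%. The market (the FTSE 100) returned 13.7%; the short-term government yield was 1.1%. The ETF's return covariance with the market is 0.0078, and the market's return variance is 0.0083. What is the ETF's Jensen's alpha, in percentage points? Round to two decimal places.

-4.84

β = Cov / Var = 0.0078 / 0.0083 = 0.9398
E[R] = Rf + β(Rm − Rf) = 1.1% + 0.9398 × (13.7% − 1.1%) = 12.9415%
α = Rp − E[R] = 8.1% − 12.9415% = -4.8415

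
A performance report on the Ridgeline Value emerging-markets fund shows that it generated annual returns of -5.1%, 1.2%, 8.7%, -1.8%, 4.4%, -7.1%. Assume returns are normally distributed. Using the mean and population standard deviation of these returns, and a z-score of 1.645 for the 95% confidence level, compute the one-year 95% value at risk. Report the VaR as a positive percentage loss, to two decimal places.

8.86

Mean return μ = 0.30 / 6 = 0.0500%
Σ(r − μ)² = (-5.1 − 0.0500)² + (1.2 − 0.0500)² + … = 176.1350
σ = √[176.1350 / 6] = 5.4181%
VaR = −(μ − z·σ) = −(0.0500 − 1.645 × 5.4181) = −(-8.8628) = 8.8628%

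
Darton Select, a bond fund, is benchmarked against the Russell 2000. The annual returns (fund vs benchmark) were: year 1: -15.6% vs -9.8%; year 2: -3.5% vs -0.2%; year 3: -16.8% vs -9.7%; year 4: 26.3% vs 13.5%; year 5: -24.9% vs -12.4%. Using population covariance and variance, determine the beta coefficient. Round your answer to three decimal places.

1.864

r̄p = -6.9000%,  r̄m = -3.7200%
Cov = Σ(rp − r̄p)(rm − r̄m) / 5 = 170.4020
Var(rm) = Σ(rm − r̄m)² / 5 = 91.3976
β = Cov / Var = 170.4020 / 91.3976 = 1.8644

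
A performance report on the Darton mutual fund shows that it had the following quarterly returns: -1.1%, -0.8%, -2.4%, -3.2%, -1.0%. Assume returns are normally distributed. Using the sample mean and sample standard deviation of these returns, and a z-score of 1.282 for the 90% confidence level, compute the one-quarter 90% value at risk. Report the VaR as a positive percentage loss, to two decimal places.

Mean return r̄ = -8.50 / 5 = -1.7000%
Σ(r − r̄)² = (-1.1 − (-1.7000))² + (-0.8 − (-1.7000))² + (-2.4 − (-1.7000))² + … = 4.4000
sample σ = √(4.4000 / 4) = √1.1000 = 1.0488%
VaR = −(r̄ − z·σ) = −(-1.7000 − 1.282 × 1.0488) = −(-3.0446) = 3.0446%

3.04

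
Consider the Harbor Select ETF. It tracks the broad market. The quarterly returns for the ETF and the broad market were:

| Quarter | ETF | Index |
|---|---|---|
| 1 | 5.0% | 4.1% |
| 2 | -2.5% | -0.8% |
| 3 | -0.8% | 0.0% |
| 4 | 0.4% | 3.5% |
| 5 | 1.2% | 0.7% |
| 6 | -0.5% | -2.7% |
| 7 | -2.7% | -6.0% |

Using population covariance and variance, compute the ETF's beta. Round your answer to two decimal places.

0.58

r̄p = 0.0143%,  r̄m = -0.1714%
Cov = Σ(rp − r̄p)(rm − r̄m) / 7 = 6.0439
Var(rm) = Σ(rm − r̄m)² / 7 = 10.4678
β = Cov / Var = 6.0439 / 10.4678 = 0.5774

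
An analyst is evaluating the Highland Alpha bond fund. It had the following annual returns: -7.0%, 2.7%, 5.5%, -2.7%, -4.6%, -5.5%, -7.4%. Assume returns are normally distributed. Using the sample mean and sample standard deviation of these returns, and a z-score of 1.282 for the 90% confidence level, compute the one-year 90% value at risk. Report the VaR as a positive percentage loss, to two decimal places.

r̄ = (-7 + 2.7 + 5.5 − 2.7 − 4.6 − 5.5 − 7.4) / 7 = -19.00 / 7 = -2.7143%
Sample std dev = √[148.4286 / 6] = 4.9737%
VaR = −(r̄ − z·σ) = −(-2.7143 − 1.282 × 4.9737) = −(-9.0906) = 9.0906%

9.09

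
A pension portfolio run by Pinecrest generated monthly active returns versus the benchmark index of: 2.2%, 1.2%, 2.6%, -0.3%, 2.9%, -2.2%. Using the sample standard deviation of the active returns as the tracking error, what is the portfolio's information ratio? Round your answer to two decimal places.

Mean return μ = 6.40 / 6 = 1.0667%
Σ(r − μ)² = (2.2 − 1.0667)² + (1.2 − 1.0667)² + … = 19.5533
σ = √[19.5533 / 5] = 1.9775%
IR = μ / tracking error = 1.0667 / 1.9775 = 0.5394

0.54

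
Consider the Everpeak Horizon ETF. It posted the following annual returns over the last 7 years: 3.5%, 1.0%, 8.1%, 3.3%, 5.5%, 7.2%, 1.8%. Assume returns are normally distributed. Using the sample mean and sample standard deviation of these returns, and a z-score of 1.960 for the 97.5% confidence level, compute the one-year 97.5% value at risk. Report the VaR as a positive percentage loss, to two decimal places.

Mean return μ = 30.40 / 7 = 4.3429%
Σ(r − μ)² = (3.5 − 4.3429)² + (1 − 4.3429)² + … = 43.0571
σ = √[43.0571 / 6] = 2.6788%
VaR = −(μ − z·σ) = −(4.3429 − 1.960 × 2.6788) = −(-0.9075) = 0.9075%

0.91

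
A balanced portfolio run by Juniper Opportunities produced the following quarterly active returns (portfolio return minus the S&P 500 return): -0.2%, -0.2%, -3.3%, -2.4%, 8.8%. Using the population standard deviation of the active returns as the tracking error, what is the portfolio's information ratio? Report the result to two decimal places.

0.13

Mean return r̄ = 2.70 / 5 = 0.5400%
Population std dev = √[92.7120 / 5] = 4.3061%
IR = r̄ / tracking error = 0.5400 / 4.3061 = 0.1254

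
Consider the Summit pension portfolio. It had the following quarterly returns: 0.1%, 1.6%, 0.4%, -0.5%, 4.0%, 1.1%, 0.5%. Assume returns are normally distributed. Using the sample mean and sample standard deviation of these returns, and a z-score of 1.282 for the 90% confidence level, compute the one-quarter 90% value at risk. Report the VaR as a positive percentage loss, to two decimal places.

r̄ = (0.1 + 1.6 + 0.4 − 0.5 + 4 + 1.1 + 0.5) / 7 = 1.0286%
Sample σ = √[Σ(r − r̄)² / 6] = √[13.0343 / 6] = √2.1724 = 1.4739%
VaR = −(r̄ − z·σ) = −(1.0286 − 1.282 × 1.4739) = −(-0.8609) = 0.8609%

0.86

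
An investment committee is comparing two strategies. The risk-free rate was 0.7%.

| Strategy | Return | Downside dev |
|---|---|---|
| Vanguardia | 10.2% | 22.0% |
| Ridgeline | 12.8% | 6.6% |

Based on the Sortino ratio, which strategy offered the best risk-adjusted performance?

Ridgeline

Vanguardia: Sortino ratio = (10.2% − 0.7%) / 22.0% = 0.432
Ridgeline: Sortino ratio = (12.8% − 0.7%) / 6.6% = 1.833
Highest: Ridgeline (1.833).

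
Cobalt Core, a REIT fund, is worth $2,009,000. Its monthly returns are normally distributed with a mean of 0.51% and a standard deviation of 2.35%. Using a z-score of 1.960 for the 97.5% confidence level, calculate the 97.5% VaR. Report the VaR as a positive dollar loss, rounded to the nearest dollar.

Return at the 97.5% tail: μ − z·σ = 0.51% − 1.960 × 2.35% = 0.51 − 4.6060 = -4.0960%
VaR = −(-4.0960%) × $2,009,000 = 4.0960% × $2,009,000 = $82,289

$82,289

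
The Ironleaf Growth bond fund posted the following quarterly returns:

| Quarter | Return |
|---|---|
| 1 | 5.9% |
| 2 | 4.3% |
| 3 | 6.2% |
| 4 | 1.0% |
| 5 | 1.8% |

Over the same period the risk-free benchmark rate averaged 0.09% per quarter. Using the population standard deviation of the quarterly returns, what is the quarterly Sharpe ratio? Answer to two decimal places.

1.78

r̄ = (5.9 + 4.3 + 6.2 + 1 + 1.8) / 5 = 19.20 / 5 = 3.8400%
Σ(r − r̄)² = (5.9 − 3.8400)² + (4.3 − 3.8400)² + … = 22.2520
population σ = √(22.2520 / 5) = √4.4504 = 2.1096%
Sharpe = (r̄ − rf) / σ = (3.8400 − 0.09) / 2.1096 = 3.7500 / 2.1096 = 1.7776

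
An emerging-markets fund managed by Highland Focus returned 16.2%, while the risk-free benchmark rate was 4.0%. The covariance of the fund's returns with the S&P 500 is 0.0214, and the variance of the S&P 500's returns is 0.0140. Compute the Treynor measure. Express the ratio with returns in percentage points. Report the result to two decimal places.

7.98

β = Cov / Var = 0.0214 / 0.0140 = 1.5286
Treynor = (Rp − Rf) / β = (16.2% − 4.0%) / 1.5286 = 12.20 / 1.5286 = 7.9812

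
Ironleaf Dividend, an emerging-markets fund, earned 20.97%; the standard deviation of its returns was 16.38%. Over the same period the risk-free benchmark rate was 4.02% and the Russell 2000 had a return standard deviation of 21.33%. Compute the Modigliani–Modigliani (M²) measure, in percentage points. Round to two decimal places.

26.09

Sharpe = (Rp − Rf) / σp = (20.97% − 4.02%) / 16.38% = 1.0348
M² = Rf + Sharpe × σm = 4.02% + 1.0348 × 21.33% = 26.0923%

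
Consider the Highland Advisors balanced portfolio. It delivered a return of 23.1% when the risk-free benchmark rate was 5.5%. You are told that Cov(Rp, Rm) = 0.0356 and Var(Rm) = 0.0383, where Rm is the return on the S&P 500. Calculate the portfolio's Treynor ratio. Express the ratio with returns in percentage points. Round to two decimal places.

β = Cov / Var = 0.0356 / 0.0383 = 0.9295
Treynor = (Rp − Rf) / β = (23.1% − 5.5%) / 0.9295 = 17.60 / 0.9295 = 18.9349

18.93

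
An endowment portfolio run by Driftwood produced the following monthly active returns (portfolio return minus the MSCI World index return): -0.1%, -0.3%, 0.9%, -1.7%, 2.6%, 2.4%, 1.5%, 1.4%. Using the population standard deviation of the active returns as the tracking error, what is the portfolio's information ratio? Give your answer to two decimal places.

0.61

μ = (-0.1 − 0.3 + 0.9 − 1.7 + 2.6 + 2.4 + 1.5 + 1.4) / 8 = 0.8375%
Population σ = √[Σ(r − μ)² / 8] = √[14.9188 / 8] = √1.8649 = 1.3656%
IR = μ / tracking error = 0.8375 / 1.3656 = 0.6133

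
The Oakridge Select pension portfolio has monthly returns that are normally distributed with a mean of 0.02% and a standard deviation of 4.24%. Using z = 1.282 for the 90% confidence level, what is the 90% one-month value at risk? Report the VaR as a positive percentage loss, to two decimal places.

5.42

VaR (as % loss) = −(μ − z·σ) = −(0.02% − 1.282 × 4.24%) = −(-5.41568%) = 5.41568%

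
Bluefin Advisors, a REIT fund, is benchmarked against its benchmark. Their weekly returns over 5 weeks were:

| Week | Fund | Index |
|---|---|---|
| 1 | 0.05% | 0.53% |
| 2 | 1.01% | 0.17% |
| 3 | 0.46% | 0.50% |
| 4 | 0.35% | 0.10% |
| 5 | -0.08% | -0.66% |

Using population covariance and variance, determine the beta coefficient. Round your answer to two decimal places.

0.31

r̄p = 0.3580%,  r̄m = 0.1280%
Cov = Σ(rp − r̄p)(rm − r̄m) / 5 = 0.0574
Var(rm) = Σ(rm − r̄m)² / 5 = 0.1847
β = Cov / Var = 0.0574 / 0.1847 = 0.3108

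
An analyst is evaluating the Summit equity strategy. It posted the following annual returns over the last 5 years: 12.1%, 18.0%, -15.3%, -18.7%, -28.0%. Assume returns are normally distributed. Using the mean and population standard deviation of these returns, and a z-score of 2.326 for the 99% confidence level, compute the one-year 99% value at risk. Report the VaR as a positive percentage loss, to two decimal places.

48.44

r̄ = (12.1 + 18 − 15.3 − 18.7 − 28) / 5 = -6.3800%
Σ(r − r̄)² = (12.1 − (-6.3800))² + (18 − (-6.3800))² + … = 1634.6680
σ = √[1634.6680 / 5] = 18.0813%
VaR = −(r̄ − z·σ) = −(-6.3800 − 2.326 × 18.0813) = −(-48.4371) = 48.4371%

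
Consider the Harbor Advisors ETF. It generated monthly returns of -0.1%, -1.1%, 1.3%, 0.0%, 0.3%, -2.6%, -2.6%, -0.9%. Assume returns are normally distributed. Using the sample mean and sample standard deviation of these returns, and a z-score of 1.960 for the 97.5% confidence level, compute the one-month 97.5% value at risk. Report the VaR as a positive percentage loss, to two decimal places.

3.41

r̄ = (-0.1 − 1.1 + 1.3 + 0 + 0.3 − 2.6 − 2.6 − 0.9) / 8 = -5.70 / 8 = -0.7125%
Σ(r − r̄)² = (-0.1 − (-0.7125))² + (-1.1 − (-0.7125))² + (1.3 − (-0.7125))² + … = 13.2688
σ = √[13.2688 / 7] = 1.3768%
VaR = −(r̄ − z·σ) = −(-0.7125 − 1.960 × 1.3768) = −(-3.4110) = 3.4110%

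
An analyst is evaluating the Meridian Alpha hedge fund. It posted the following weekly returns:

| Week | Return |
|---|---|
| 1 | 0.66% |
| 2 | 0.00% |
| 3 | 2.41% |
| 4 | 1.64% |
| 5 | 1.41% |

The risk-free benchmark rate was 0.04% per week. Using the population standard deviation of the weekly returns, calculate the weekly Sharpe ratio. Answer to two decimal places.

1.43

r̄ = (0.66 + 0 + 2.41 + 1.64 + 1.41) / 5 = 6.120 / 5 = 1.2240%
Population σ = √[Σ(r − r̄)² / 5] = √[3.4305 / 5] = √0.6861 = 0.8283%
Sharpe = (r̄ − rf) / σ = (1.2240 − 0.04) / 0.8283 = 1.1840 / 0.8283 = 1.4294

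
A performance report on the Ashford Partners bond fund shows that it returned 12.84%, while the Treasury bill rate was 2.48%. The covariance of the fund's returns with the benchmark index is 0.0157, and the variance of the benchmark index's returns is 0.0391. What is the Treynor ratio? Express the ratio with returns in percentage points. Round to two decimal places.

β = Cov / Var = 0.0157 / 0.0391 = 0.4015
Treynor = (Rp − Rf) / β = (12.84% − 2.48%) / 0.4015 = 10.36 / 0.4015 = 25.8032

25.80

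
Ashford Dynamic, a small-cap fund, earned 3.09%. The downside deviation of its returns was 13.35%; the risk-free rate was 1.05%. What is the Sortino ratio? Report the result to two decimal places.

Sortino = (Rp − Rf) / σd = (3.09% − 1.05%) / 13.35% = 2.04% / 13.35% = 0.1528

0.15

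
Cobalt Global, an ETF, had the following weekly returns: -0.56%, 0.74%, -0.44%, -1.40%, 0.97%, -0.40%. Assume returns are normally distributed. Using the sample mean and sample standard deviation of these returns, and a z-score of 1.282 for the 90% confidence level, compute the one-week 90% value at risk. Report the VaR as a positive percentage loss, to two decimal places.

r̄ = (-0.56 + 0.74 − 0.44 − 1.4 + 0.97 − 0.4) / 6 = -1.090 / 6 = -0.1817%
Sample std dev = √[3.9177 / 5] = 0.8852%
VaR = −(r̄ − z·σ) = −(-0.1817 − 1.282 × 0.8852) = −(-1.3165) = 1.3165%

1.32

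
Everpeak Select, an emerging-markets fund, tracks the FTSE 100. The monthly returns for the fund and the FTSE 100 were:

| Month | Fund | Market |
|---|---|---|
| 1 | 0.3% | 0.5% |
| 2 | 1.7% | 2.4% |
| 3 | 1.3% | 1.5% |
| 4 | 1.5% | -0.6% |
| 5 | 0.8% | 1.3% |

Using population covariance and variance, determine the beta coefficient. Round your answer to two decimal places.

0.12

r̄p = 1.1200%,  r̄m = 1.0200%
Cov = Σ(rp − r̄p)(rm − r̄m) / 5 = 0.1216
Var(rm) = Σ(rm − r̄m)² / 5 = 1.0216
β = Cov / Var = 0.1216 / 1.0216 = 0.1190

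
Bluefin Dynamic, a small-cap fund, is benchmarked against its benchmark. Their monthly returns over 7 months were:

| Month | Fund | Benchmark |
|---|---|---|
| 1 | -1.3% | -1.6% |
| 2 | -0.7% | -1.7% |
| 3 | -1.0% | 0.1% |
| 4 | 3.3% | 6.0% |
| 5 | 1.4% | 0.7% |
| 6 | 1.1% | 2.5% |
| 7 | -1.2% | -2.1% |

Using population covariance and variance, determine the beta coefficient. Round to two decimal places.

r̄p = 0.2286%,  r̄m = 0.5571%
Cov = Σ(rp − r̄p)(rm − r̄m) / 7 = 4.0469
Var(rm) = Σ(rm − r̄m)² / 7 = 7.2053
β = Cov / Var = 4.0469 / 7.2053 = 0.5617

0.56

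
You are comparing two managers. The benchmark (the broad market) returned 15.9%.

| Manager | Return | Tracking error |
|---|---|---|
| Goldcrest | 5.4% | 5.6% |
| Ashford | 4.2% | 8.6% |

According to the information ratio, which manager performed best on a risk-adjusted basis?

Goldcrest: IR = (5.4% − 15.9%) / 5.6% = -1.875
Ashford: IR = (4.2% − 15.9%) / 8.6% = -1.360
Highest: Ashford (-1.360).

Ashford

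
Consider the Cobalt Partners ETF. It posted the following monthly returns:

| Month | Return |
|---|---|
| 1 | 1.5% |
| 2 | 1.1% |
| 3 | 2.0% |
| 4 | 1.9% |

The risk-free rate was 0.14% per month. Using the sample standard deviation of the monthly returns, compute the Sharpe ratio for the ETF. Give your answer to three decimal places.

μ = (1.5 + 1.1 + 2 + 1.9) / 4 = 1.6250%
Σ(r − μ)² = (1.5 − 1.6250)² + (1.1 − 1.6250)² + … = 0.5075
σ = √[0.5075 / 3] = 0.4113%
Sharpe = (μ − rf) / σ = (1.6250 − 0.14) / 0.4113 = 1.4850 / 0.4113 = 3.6105

3.611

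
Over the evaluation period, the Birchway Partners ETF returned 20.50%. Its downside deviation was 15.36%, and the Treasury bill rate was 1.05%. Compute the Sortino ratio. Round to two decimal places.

Sortino = (Rp − Rf) / σd = (20.50% − 1.05%) / 15.36% = 19.45% / 15.36% = 1.2663

1.27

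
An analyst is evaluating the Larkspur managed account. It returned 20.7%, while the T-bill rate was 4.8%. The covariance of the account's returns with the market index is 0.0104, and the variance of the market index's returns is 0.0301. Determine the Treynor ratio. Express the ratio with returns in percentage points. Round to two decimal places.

46.02

β = Cov / Var = 0.0104 / 0.0301 = 0.3455
Treynor = (Rp − Rf) / β = (20.7% − 4.8%) / 0.3455 = 15.90 / 0.3455 = 46.0203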